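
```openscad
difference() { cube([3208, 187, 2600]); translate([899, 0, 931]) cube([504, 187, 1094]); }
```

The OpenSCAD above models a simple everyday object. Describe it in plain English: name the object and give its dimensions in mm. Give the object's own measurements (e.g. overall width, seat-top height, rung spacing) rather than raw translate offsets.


A wall 3208 mm long (x), 187 mm thick (y), 2600 mm tall, with a rectangular window opening cut through it. The opening is 504 mm wide and 1094 mm tall; its sill is at z = 931 mm and its near (−x) edge is 899 mm from the wall's −x end. The opening passes through the full wall thickness.


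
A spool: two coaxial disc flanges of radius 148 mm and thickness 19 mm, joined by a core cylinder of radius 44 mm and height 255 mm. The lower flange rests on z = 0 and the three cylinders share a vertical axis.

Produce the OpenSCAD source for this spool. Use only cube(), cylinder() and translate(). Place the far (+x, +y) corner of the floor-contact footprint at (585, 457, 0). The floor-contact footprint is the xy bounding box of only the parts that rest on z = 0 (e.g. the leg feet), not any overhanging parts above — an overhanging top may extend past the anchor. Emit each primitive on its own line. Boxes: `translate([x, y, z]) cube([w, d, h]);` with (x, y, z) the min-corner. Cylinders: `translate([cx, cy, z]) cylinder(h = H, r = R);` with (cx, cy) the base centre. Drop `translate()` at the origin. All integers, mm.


translate([437, 309, 0]) cylinder(h = 19, r = 148);
translate([437, 309, 19]) cylinder(h = 255, r = 44);
translate([437, 309, 274]) cylinder(h = 19, r = 148);


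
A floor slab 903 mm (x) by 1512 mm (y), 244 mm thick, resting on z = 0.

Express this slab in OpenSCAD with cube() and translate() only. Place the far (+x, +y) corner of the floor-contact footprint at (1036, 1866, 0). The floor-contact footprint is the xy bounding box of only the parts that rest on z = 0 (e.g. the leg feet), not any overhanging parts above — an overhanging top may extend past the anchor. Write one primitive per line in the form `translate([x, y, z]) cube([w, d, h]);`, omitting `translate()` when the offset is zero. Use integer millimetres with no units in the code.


translate([133, 354, 0]) cube([903, 1512, 244]);


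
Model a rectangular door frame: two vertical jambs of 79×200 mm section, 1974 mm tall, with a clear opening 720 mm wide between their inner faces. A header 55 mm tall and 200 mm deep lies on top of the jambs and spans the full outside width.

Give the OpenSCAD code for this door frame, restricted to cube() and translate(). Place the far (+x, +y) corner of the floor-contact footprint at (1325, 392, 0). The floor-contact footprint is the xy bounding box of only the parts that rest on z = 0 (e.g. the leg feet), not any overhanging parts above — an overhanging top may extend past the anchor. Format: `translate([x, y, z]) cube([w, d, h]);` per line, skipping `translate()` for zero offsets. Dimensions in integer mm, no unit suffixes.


translate([447, 192, 0]) cube([79, 200, 1974]);
translate([1246, 192, 0]) cube([79, 200, 1974]);
translate([447, 192, 1974]) cube([878, 200, 55]);


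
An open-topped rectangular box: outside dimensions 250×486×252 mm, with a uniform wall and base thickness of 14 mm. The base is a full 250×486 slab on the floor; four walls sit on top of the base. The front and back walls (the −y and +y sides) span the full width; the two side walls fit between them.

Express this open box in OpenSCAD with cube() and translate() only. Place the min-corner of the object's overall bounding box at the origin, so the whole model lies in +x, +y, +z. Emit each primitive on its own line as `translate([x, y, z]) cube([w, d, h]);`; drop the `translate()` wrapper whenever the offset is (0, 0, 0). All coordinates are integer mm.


cube([250, 486, 14]);
translate([0, 0, 14]) cube([250, 14, 238]);
translate([0, 472, 14]) cube([250, 14, 238]);
translate([0, 14, 14]) cube([14, 458, 238]);
translate([236, 14, 14]) cube([14, 458, 238]);


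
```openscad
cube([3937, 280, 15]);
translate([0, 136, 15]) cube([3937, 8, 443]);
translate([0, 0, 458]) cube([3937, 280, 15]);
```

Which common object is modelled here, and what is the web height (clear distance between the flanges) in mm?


An I-beam. The web height is 443 mm.

Two wide flanges with a thin centred web — an I-beam. Overall 473 mm minus two 15 mm flanges gives a web of 473 − 2·15 = 443 mm.


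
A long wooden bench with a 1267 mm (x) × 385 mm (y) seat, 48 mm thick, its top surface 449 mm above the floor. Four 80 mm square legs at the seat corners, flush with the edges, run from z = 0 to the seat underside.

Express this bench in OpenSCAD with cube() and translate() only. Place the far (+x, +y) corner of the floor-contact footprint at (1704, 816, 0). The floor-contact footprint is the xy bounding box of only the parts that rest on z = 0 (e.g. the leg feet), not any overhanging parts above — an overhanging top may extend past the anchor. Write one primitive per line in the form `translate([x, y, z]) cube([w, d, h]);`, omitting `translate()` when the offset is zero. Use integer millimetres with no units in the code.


translate([437, 431, 401]) cube([1267, 385, 48]);
translate([437, 431, 0]) cube([80, 80, 401]);
translate([437, 736, 0]) cube([80, 80, 401]);
translate([1624, 431, 0]) cube([80, 80, 401]);
translate([1624, 736, 0]) cube([80, 80, 401]);


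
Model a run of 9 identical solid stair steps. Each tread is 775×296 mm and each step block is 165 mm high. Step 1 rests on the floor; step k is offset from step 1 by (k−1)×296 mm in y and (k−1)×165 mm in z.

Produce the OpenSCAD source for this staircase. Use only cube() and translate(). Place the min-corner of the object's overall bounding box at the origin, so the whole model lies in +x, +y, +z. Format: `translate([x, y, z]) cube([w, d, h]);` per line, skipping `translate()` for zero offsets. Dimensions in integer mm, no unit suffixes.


cube([775, 296, 165]);
translate([0, 296, 165]) cube([775, 296, 165]);
translate([0, 592, 330]) cube([775, 296, 165]);
translate([0, 888, 495]) cube([775, 296, 165]);
translate([0, 1184, 660]) cube([775, 296, 165]);
translate([0, 1480, 825]) cube([775, 296, 165]);
translate([0, 1776, 990]) cube([775, 296, 165]);
translate([0, 2072, 1155]) cube([775, 296, 165]);
translate([0, 2368, 1320]) cube([775, 296, 165]);


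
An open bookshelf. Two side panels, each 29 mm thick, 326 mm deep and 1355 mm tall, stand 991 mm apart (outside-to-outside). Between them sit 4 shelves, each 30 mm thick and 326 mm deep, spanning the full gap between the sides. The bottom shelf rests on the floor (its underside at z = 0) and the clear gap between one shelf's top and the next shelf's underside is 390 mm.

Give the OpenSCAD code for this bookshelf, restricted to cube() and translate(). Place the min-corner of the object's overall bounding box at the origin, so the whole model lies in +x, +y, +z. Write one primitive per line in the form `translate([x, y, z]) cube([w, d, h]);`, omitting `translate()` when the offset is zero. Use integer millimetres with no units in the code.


cube([29, 326, 1355]);
translate([962, 0, 0]) cube([29, 326, 1355]);
translate([29, 0, 0]) cube([933, 326, 30]);
translate([29, 0, 420]) cube([933, 326, 30]);
translate([29, 0, 840]) cube([933, 326, 30]);
translate([29, 0, 1260]) cube([933, 326, 30]);


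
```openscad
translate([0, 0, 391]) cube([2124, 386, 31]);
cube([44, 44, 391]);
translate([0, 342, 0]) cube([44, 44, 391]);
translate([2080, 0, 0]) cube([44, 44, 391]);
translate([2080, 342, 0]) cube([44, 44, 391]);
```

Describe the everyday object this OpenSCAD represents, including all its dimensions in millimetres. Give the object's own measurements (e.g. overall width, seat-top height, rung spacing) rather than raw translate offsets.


A long wooden bench with a 2124 mm (x) × 386 mm (y) seat, 31 mm thick, its top surface 422 mm above the floor. Four 44 mm square legs at the seat corners, flush with the edges, run from z = 0 to the seat underside.


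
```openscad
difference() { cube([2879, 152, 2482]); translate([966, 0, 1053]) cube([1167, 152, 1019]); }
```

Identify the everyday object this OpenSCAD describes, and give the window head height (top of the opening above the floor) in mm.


A wall with a window opening. The window head height is 2072 mm.

A wall with a rectangular opening subtracted — a window. Sill at z = 1053, opening 1019 mm tall, so the head is at 1053 + 1019 = 2072 mm.


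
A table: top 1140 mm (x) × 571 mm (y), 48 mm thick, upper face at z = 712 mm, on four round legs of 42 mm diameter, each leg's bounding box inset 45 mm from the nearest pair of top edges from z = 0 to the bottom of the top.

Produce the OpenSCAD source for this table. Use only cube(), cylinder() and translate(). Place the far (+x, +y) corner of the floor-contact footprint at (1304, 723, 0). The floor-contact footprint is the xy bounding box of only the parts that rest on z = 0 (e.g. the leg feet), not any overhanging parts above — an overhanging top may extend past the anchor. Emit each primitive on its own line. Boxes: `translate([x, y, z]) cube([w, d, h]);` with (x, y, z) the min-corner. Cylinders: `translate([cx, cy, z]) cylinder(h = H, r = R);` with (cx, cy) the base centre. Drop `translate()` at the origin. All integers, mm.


translate([209, 197, 664]) cube([1140, 571, 48]);
translate([275, 263, 0]) cylinder(h = 664, r = 21);
translate([1283, 263, 0]) cylinder(h = 664, r = 21);
translate([275, 702, 0]) cylinder(h = 664, r = 21);
translate([1283, 702, 0]) cylinder(h = 664, r = 21);


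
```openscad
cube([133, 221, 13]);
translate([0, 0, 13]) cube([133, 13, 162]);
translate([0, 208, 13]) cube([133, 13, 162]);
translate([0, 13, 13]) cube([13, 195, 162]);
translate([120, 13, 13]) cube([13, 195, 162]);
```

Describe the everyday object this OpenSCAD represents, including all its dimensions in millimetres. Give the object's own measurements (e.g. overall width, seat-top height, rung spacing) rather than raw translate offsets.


An open-topped rectangular box: outside dimensions 133×221×175 mm, with a uniform wall and base thickness of 13 mm. The base is a full 133×221 slab on the floor; four walls sit on top of the base. The front and back walls (the −y and +y sides) span the full width; the two side walls fit between them.


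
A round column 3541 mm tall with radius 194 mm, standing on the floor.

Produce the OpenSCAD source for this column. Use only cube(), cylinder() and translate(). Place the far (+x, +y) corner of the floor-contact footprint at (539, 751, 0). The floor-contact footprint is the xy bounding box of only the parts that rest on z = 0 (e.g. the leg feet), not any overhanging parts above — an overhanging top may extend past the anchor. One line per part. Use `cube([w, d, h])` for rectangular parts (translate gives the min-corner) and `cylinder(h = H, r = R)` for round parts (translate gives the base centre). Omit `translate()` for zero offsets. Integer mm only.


translate([345, 557, 0]) cylinder(h = 3541, r = 194);


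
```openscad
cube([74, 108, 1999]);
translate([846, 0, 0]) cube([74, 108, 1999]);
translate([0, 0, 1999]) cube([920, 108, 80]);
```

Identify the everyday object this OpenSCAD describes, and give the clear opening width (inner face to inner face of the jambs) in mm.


A door frame. The clear opening width is 772 mm.

Two 1999 mm tall posts with a header on top — a door frame. The left jamb is 74 mm wide at x = 0; the right jamb starts at x = 846. The clear opening is 846 − 74 = 772 mm.


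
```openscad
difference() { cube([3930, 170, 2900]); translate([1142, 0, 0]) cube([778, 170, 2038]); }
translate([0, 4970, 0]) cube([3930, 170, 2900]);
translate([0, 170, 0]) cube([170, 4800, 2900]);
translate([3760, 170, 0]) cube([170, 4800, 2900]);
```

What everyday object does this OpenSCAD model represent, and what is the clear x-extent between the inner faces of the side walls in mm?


A single room. The interior width is 3590 mm.

Four walls enclosing a rectangle with a door in the front wall — a room. Outside width 3930 minus two 170 mm walls gives 3590 mm.


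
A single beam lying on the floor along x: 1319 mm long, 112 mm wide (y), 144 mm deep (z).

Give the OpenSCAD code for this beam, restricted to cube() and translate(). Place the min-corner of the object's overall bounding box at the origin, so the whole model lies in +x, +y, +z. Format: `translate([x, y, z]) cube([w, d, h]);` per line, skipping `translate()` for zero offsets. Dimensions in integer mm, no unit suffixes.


cube([1319, 112, 144]);


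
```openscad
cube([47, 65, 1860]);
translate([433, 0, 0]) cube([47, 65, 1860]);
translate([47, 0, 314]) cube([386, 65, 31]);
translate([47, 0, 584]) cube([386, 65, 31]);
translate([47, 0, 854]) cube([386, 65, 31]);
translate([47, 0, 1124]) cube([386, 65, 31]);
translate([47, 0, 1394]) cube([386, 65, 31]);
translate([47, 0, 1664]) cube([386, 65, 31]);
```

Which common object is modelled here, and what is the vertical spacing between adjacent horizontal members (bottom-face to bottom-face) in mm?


A ladder. The rung spacing is 270 mm.

Two tall 47×65 posts with 6 short bars between them — a ladder. Adjacent rungs sit at z = 314 and z = 584, so the spacing is 584 − 314 = 270 mm.


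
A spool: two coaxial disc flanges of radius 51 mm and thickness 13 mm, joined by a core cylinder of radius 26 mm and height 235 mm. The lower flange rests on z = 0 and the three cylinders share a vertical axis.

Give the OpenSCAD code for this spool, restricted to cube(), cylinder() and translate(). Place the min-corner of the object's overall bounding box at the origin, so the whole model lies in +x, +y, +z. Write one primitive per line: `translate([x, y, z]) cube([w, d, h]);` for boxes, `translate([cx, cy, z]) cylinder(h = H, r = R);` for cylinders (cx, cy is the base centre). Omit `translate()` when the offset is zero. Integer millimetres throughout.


translate([51, 51, 0]) cylinder(h = 13, r = 51);
translate([51, 51, 13]) cylinder(h = 235, r = 26);
translate([51, 51, 248]) cylinder(h = 13, r = 51);


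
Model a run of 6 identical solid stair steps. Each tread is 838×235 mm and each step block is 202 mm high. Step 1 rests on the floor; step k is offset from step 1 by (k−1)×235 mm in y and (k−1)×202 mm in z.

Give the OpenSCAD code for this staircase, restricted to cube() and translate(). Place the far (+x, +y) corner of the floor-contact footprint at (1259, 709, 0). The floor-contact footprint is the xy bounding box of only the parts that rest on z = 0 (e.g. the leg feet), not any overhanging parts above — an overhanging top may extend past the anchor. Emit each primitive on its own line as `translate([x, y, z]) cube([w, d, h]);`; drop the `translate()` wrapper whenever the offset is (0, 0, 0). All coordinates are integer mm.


translate([421, 474, 0]) cube([838, 235, 202]);
translate([421, 709, 202]) cube([838, 235, 202]);
translate([421, 944, 404]) cube([838, 235, 202]);
translate([421, 1179, 606]) cube([838, 235, 202]);
translate([421, 1414, 808]) cube([838, 235, 202]);
translate([421, 1649, 1010]) cube([838, 235, 202]);


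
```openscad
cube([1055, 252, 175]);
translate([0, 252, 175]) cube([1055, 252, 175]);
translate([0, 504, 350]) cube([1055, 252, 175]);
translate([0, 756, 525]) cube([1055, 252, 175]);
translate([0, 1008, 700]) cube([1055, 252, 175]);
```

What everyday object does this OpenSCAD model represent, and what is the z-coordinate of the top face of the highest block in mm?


A staircase. The total rise is 875 mm.

5 identical blocks, each offset up and back from the previous — a staircase. Each step is 175 mm tall and there are 5 of them, so the total rise is 5 × 175 = 875 mm.


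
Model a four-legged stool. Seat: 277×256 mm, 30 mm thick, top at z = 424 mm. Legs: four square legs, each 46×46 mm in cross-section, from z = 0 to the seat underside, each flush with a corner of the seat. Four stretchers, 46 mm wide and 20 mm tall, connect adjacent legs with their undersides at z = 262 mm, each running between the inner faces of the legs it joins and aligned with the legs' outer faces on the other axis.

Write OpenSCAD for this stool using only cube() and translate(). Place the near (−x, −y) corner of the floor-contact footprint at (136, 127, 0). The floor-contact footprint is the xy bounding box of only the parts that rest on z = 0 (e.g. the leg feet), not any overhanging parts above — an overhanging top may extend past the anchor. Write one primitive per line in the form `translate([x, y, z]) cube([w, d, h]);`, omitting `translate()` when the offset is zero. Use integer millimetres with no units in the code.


translate([136, 127, 394]) cube([277, 256, 30]);
translate([136, 127, 0]) cube([46, 46, 394]);
translate([367, 127, 0]) cube([46, 46, 394]);
translate([136, 337, 0]) cube([46, 46, 394]);
translate([367, 337, 0]) cube([46, 46, 394]);
translate([182, 127, 262]) cube([185, 46, 20]);
translate([182, 337, 262]) cube([185, 46, 20]);
translate([136, 173, 262]) cube([46, 164, 20]);
translate([367, 173, 262]) cube([46, 164, 20]);


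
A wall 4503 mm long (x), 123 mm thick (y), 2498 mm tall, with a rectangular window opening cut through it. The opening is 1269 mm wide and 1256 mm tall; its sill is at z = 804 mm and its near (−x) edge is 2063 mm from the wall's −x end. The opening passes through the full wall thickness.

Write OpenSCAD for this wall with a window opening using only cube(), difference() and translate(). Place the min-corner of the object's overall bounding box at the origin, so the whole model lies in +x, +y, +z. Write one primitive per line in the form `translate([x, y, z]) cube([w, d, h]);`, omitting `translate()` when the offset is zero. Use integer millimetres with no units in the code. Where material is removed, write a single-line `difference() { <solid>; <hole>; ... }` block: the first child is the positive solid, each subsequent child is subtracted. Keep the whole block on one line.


difference() { cube([4503, 123, 2498]); translate([2063, 0, 804]) cube([1269, 123, 1256]); }


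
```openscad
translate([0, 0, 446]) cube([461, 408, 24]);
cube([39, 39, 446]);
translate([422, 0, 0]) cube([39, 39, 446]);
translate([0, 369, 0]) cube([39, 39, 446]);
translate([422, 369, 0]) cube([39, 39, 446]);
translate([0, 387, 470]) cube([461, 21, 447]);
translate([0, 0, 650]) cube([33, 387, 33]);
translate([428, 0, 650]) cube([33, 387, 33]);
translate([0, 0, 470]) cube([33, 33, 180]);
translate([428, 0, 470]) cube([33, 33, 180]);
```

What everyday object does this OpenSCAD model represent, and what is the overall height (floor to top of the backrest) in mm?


A chair. The overall height is 917 mm.

A slab on four corner posts with a tall panel at the back — a chair. The seat slab sits at z = 446 with thickness 24, and the 447 mm backrest starts at the seat top, so the overall height is 446 + 24 + 447 = 917 mm.


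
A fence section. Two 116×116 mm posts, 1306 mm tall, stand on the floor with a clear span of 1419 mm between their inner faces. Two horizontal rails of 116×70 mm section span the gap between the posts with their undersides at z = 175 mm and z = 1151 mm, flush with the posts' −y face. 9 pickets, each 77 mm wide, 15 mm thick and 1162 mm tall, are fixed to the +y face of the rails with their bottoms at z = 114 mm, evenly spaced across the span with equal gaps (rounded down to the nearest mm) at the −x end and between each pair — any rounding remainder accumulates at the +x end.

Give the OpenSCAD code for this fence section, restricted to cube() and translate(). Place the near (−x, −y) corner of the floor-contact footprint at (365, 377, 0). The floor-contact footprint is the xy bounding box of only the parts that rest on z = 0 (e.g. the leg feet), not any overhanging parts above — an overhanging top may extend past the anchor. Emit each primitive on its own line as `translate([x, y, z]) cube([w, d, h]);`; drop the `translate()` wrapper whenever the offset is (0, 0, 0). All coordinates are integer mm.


translate([365, 377, 0]) cube([116, 116, 1306]);
translate([1900, 377, 0]) cube([116, 116, 1306]);
translate([481, 377, 175]) cube([1419, 116, 70]);
translate([481, 377, 1151]) cube([1419, 116, 70]);
translate([553, 493, 114]) cube([77, 15, 1162]);
translate([702, 493, 114]) cube([77, 15, 1162]);
translate([851, 493, 114]) cube([77, 15, 1162]);
translate([1000, 493, 114]) cube([77, 15, 1162]);
translate([1149, 493, 114]) cube([77, 15, 1162]);
translate([1298, 493, 114]) cube([77, 15, 1162]);
translate([1447, 493, 114]) cube([77, 15, 1162]);
translate([1596, 493, 114]) cube([77, 15, 1162]);
translate([1745, 493, 114]) cube([77, 15, 1162]);


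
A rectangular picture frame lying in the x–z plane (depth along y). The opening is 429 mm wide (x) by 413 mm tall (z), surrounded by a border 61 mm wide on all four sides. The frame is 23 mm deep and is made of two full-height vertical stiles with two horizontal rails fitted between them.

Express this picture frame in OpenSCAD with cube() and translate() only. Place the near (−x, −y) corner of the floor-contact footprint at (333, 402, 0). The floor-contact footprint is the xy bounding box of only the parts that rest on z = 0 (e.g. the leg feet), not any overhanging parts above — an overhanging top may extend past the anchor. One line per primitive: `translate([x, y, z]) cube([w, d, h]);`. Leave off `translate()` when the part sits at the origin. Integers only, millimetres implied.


translate([333, 402, 0]) cube([61, 23, 535]);
translate([823, 402, 0]) cube([61, 23, 535]);
translate([394, 402, 0]) cube([429, 23, 61]);
translate([394, 402, 474]) cube([429, 23, 61]);


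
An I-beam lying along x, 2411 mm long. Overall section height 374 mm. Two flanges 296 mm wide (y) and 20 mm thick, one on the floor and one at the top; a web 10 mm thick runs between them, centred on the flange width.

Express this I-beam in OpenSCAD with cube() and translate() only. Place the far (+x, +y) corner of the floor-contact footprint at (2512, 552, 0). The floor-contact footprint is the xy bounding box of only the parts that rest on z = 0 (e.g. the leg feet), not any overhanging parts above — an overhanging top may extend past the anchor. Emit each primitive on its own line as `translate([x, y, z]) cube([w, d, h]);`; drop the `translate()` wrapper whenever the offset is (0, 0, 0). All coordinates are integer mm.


translate([101, 256, 0]) cube([2411, 296, 20]);
translate([101, 399, 20]) cube([2411, 10, 334]);
translate([101, 256, 354]) cube([2411, 296, 20]);


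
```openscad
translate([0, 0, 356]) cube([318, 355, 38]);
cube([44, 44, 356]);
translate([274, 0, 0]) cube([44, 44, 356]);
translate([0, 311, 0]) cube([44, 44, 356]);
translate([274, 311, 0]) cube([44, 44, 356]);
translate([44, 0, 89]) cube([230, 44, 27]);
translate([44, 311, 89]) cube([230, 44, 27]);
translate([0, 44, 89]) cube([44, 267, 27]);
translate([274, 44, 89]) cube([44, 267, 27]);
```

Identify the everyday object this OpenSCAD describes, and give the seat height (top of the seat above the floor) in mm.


A stool. The seat height is 394 mm.

A 318×355×38 slab at z = 356 on four corner posts — a stool. The seat top is 356 + 38 = 394 mm.


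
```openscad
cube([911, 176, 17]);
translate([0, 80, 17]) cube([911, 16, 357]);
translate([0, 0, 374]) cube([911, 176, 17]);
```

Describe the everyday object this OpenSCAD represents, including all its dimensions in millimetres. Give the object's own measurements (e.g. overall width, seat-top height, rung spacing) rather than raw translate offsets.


An I-beam lying along x, 911 mm long. Overall section height 391 mm. Two flanges 176 mm wide (y) and 17 mm thick, one on the floor and one at the top; a web 16 mm thick runs between them, centred on the flange width.


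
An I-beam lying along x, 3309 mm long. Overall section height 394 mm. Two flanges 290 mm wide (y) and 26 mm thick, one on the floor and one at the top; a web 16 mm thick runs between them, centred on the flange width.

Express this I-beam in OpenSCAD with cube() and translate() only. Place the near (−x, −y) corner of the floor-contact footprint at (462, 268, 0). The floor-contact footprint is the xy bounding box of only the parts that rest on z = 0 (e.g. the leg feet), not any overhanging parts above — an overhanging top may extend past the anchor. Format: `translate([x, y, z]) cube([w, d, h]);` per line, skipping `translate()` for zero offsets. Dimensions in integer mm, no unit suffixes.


translate([462, 268, 0]) cube([3309, 290, 26]);
translate([462, 405, 26]) cube([3309, 16, 342]);
translate([462, 268, 368]) cube([3309, 290, 26]);


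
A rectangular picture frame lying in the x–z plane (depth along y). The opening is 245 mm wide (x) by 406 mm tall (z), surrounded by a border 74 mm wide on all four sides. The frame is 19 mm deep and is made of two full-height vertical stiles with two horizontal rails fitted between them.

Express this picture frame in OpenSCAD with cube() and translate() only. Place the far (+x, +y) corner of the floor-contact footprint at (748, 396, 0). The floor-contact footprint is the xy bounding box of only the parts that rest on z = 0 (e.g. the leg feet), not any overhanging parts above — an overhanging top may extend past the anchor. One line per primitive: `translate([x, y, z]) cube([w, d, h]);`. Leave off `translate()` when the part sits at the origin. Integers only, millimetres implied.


translate([355, 377, 0]) cube([74, 19, 554]);
translate([674, 377, 0]) cube([74, 19, 554]);
translate([429, 377, 0]) cube([245, 19, 74]);
translate([429, 377, 480]) cube([245, 19, 74]);


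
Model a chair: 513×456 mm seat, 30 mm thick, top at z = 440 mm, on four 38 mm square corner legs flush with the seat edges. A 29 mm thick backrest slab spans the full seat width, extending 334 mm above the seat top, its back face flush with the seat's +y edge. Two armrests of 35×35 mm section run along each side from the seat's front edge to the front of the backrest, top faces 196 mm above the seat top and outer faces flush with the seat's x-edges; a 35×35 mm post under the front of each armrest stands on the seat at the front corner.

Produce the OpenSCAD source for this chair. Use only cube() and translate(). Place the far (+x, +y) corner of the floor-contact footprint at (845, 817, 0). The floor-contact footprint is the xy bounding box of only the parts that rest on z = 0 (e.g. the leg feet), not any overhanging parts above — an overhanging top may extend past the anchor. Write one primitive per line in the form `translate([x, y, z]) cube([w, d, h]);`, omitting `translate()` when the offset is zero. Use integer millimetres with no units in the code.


// leg_h = 440 - 30 = 410
// arm post h = 196 - 35 = 161
translate([332, 361, 410]) cube([513, 456, 30]);
translate([332, 361, 0]) cube([38, 38, 410]);
translate([807, 361, 0]) cube([38, 38, 410]);
translate([332, 779, 0]) cube([38, 38, 410]);
translate([807, 779, 0]) cube([38, 38, 410]);
translate([332, 788, 440]) cube([513, 29, 334]);
translate([332, 361, 601]) cube([35, 427, 35]);
translate([810, 361, 601]) cube([35, 427, 35]);
translate([332, 361, 440]) cube([35, 35, 161]);
translate([810, 361, 440]) cube([35, 35, 161]);


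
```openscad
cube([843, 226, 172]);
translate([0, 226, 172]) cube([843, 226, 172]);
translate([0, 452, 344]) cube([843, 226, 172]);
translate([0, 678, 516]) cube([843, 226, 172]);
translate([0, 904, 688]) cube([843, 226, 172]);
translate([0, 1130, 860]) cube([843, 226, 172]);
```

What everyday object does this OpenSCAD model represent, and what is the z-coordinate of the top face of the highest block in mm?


A staircase. The total rise is 1032 mm.

6 identical blocks, each offset up and back from the previous — a staircase. Each step is 172 mm tall and there are 6 of them, so the total rise is 6 × 172 = 1032 mm.


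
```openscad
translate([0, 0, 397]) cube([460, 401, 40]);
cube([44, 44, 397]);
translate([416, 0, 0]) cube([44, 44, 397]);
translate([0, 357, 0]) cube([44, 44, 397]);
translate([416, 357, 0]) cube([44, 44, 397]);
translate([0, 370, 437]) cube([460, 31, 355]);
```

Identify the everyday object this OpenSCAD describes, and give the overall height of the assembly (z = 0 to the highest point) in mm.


A chair. The overall height is 792 mm.

A slab on four corner posts with a tall panel at the back — a chair. The seat slab sits at z = 397 with thickness 40, and the 355 mm backrest starts at the seat top, so the overall height is 397 + 40 + 355 = 792 mm.


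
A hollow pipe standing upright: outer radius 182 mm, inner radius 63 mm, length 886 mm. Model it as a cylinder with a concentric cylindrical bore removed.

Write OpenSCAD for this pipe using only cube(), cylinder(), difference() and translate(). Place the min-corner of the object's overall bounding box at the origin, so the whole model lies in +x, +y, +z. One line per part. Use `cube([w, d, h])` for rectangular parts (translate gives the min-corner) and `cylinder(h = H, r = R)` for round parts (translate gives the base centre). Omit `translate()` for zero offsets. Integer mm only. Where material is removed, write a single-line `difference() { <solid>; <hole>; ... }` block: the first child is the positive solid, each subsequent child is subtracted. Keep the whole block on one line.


difference() { translate([182, 182, 0]) cylinder(h = 886, r = 182); translate([182, 182, 0]) cylinder(h = 886, r = 63); }


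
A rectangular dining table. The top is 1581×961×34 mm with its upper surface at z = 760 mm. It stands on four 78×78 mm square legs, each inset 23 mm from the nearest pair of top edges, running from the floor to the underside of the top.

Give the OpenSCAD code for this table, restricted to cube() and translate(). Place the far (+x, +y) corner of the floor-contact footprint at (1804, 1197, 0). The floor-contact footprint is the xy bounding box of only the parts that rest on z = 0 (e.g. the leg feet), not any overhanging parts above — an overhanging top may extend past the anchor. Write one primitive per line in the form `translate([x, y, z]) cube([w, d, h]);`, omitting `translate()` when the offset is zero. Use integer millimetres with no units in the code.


translate([246, 259, 726]) cube([1581, 961, 34]);
translate([269, 282, 0]) cube([78, 78, 726]);
translate([1726, 282, 0]) cube([78, 78, 726]);
translate([269, 1119, 0]) cube([78, 78, 726]);
translate([1726, 1119, 0]) cube([78, 78, 726]);


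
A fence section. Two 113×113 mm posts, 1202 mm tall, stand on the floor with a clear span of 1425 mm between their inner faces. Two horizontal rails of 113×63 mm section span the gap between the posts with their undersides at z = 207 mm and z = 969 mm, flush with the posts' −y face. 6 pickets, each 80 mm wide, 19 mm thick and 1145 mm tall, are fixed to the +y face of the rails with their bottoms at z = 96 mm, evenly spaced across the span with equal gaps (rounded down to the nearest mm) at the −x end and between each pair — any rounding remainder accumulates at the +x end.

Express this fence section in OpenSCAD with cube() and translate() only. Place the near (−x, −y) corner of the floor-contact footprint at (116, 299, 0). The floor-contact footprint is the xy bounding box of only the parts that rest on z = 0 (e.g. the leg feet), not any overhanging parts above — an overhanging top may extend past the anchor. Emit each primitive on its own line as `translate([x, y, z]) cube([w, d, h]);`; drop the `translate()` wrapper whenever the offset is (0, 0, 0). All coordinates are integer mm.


translate([116, 299, 0]) cube([113, 113, 1202]);
translate([1654, 299, 0]) cube([113, 113, 1202]);
translate([229, 299, 207]) cube([1425, 113, 63]);
translate([229, 299, 969]) cube([1425, 113, 63]);
translate([364, 412, 96]) cube([80, 19, 1145]);
translate([579, 412, 96]) cube([80, 19, 1145]);
translate([794, 412, 96]) cube([80, 19, 1145]);
translate([1009, 412, 96]) cube([80, 19, 1145]);
translate([1224, 412, 96]) cube([80, 19, 1145]);
translate([1439, 412, 96]) cube([80, 19, 1145]);


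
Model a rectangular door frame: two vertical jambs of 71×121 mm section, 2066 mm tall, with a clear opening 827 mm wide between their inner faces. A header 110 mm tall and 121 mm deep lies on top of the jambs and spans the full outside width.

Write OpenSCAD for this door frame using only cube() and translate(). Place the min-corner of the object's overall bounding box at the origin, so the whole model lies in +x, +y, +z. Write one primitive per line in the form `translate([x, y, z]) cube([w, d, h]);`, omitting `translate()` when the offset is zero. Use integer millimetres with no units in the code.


cube([71, 121, 2066]);
translate([898, 0, 0]) cube([71, 121, 2066]);
translate([0, 0, 2066]) cube([969, 121, 110]);


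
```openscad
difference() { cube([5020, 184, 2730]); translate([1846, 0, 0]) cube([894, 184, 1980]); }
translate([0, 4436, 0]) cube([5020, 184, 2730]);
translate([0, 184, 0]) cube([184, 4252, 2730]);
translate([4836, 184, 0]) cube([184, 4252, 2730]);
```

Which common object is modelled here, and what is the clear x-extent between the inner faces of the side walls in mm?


A single room. The interior width is 4652 mm.

Four walls enclosing a rectangle with a door in the front wall — a room. Outside width 5020 minus two 184 mm walls gives 4652 mm.


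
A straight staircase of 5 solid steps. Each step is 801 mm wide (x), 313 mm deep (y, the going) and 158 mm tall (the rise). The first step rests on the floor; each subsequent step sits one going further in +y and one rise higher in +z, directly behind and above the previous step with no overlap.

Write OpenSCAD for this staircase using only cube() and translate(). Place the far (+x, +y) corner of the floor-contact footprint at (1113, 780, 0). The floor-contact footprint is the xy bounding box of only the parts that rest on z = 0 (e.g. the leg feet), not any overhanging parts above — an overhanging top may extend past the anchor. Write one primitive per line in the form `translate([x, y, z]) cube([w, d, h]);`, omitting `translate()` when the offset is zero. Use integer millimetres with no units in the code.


translate([312, 467, 0]) cube([801, 313, 158]);
translate([312, 780, 158]) cube([801, 313, 158]);
translate([312, 1093, 316]) cube([801, 313, 158]);
translate([312, 1406, 474]) cube([801, 313, 158]);
translate([312, 1719, 632]) cube([801, 313, 158]);


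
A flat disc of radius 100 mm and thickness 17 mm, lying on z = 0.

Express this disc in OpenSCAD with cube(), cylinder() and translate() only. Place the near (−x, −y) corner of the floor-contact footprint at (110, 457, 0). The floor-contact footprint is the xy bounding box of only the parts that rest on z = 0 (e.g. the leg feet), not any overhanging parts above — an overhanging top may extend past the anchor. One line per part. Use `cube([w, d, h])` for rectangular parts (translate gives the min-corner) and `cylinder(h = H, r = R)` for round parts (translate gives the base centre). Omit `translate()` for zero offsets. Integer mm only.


translate([210, 557, 0]) cylinder(h = 17, r = 100);


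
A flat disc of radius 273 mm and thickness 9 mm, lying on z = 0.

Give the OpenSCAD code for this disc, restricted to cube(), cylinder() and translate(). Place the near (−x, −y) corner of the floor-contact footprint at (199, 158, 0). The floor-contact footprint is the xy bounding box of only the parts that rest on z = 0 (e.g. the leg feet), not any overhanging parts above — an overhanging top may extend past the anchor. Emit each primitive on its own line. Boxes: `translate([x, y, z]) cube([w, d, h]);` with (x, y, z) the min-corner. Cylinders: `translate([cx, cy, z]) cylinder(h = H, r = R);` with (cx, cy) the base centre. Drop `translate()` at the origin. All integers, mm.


translate([472, 431, 0]) cylinder(h = 9, r = 273);


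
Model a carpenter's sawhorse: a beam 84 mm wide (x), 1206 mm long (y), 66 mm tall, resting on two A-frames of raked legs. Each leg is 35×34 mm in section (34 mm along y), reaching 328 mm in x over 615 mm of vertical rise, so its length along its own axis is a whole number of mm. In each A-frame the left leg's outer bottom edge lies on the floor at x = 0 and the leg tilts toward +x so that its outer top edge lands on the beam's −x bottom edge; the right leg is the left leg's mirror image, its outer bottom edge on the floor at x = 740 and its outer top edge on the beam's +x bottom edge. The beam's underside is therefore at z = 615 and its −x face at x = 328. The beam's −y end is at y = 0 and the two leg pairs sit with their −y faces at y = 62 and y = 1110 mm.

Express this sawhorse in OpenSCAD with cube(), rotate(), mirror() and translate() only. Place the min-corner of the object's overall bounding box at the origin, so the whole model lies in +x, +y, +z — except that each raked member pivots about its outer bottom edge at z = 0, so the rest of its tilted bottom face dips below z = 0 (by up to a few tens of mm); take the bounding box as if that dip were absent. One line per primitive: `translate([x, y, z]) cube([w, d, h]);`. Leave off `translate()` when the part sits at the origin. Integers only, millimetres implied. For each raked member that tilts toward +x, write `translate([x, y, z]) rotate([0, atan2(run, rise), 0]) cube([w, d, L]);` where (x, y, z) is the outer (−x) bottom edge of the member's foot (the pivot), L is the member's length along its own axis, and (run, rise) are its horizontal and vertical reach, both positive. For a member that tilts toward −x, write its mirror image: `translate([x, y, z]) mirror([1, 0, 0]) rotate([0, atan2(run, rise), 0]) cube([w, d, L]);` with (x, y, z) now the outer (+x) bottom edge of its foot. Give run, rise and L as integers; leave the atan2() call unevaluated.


translate([328, 0, 615]) cube([84, 1206, 66]);
translate([0, 62, 0]) rotate([0, atan2(328, 615), 0]) cube([35, 34, 697]);
translate([740, 62, 0]) mirror([1, 0, 0]) rotate([0, atan2(328, 615), 0]) cube([35, 34, 697]);
translate([0, 1110, 0]) rotate([0, atan2(328, 615), 0]) cube([35, 34, 697]);
translate([740, 1110, 0]) mirror([1, 0, 0]) rotate([0, atan2(328, 615), 0]) cube([35, 34, 697]);


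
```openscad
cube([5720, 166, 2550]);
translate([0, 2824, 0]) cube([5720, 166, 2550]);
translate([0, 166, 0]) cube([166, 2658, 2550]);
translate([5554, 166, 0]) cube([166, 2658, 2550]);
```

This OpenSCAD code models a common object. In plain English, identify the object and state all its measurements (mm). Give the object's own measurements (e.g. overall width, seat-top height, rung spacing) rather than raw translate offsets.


The wall frame of a small rectangular building: four walls, each 2550 mm tall and 166 mm thick, enclosing a footprint 5720 mm (x) by 2990 mm (y) outside-to-outside, with no floor or roof. The front and back walls (the −y and +y sides) span the full width; the two side walls fit between them.


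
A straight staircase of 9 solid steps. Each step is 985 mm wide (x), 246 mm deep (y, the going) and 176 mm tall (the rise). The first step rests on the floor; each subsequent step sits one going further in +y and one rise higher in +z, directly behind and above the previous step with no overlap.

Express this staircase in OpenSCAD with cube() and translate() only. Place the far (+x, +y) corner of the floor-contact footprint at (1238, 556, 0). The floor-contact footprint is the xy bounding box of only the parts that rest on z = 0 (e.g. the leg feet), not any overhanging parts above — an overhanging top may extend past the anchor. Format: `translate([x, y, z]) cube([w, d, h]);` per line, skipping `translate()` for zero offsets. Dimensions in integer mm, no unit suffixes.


translate([253, 310, 0]) cube([985, 246, 176]);
translate([253, 556, 176]) cube([985, 246, 176]);
translate([253, 802, 352]) cube([985, 246, 176]);
translate([253, 1048, 528]) cube([985, 246, 176]);
translate([253, 1294, 704]) cube([985, 246, 176]);
translate([253, 1540, 880]) cube([985, 246, 176]);
translate([253, 1786, 1056]) cube([985, 246, 176]);
translate([253, 2032, 1232]) cube([985, 246, 176]);
translate([253, 2278, 1408]) cube([985, 246, 176]);
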